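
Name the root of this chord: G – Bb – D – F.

The distinct letter names are G, Bb, D, F. Arranged as a stack of thirds they read G–Bb–D–F, so G is the root (a G minor seventh chord).

G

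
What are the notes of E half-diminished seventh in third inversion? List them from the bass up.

E half-diminished seventh is E–G–Bb–D. Third inversion puts the seventh (D) in the bass, with the remaining tones above: D, E, G, Bb.

D, E, G, Bb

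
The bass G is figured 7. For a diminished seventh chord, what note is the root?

G

The figures 7 mean the root of the chord is in the bass. If G is the root of a diminished seventh chord, the root is G (chord tones G–Bb–Db–Fb).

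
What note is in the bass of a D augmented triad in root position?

D augmented is D–F#–A#. Root position places the root in the bass: D.

D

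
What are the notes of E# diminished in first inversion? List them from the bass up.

E# diminished is E#–G#–B. First inversion puts the third (G#) in the bass, with the remaining tones above: G#, B, E#.

G#, B, E#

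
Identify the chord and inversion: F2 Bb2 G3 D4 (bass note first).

G minor seventh, third inversion

Reducing to letter names: F, Bb, G, D. These stack in thirds as G–Bb–D–F — a G minor seventh chord.
With the seventh (F) in the bass, the chord is in third inversion (figured bass 4/2).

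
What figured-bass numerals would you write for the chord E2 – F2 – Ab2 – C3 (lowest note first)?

4/2

The notes E, F, Ab, C stack in thirds as F–Ab–C–E — an F minor-major seventh chord. The bass E is the seventh, so this is third inversion: figured 4/2.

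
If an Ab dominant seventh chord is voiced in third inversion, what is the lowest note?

Gb

The seventh of Ab dominant seventh (Ab–C–Eb–Gb) is Gb; that is the bass in third inversion.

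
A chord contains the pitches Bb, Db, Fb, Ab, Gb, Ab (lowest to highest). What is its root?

Reordering Bb, Db, Fb, Ab, Gb into stacked thirds gives Gb–Bb–Db–Fb–Ab; the bottom of that stack, Gb, is the root.

Gb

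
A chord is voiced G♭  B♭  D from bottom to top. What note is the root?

Gb

Reordering Gb, Bb, D into stacked thirds gives Gb–Bb–D; the bottom of that stack, Gb, is the root.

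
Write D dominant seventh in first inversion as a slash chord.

First inversion of D dominant seventh has the third (F#) in the bass. As a slash chord: D7/F#.

D7/F#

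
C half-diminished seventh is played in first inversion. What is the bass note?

C half-diminished seventh is C–Eb–Gb–Bb. First inversion places the third in the bass: Eb.

Eb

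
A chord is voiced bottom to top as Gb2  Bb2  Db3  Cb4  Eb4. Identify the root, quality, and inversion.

The distinct note names are Gb, Bb, Db, Cb, Eb. Stacked in thirds they read Cb–Eb–Gb–Bb–Db, which is a major ninth chord on Cb.
The lowest note is Gb, the fifth of the chord, so this is second inversion.

Cb major ninth, second inversion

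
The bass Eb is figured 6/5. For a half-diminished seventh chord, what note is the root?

C

The figures 6/5 mean the third of the chord is in the bass. If Eb is the third of a half-diminished seventh chord, the root is C (chord tones C–Eb–Gb–Bb).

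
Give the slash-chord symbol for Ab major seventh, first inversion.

First inversion of Ab major seventh has the third (C) in the bass. As a slash chord: Abmaj7/C.

Abmaj7/C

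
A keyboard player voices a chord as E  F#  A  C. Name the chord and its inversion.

F# half-diminished seventh, third inversion

The distinct note names are E, F#, A, C. Stacked in thirds they read F#–A–C–E, which is a half-diminished seventh chord on F#.
With the seventh (E) in the bass, the chord is in third inversion (figured bass 4/2).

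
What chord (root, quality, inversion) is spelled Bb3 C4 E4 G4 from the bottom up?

The pitch classes Bb, C, E, G arrange in thirds as C–E–G–Bb: a C dominant seventh chord.
With the seventh (Bb) in the bass, the chord is in third inversion (figured bass 4/2).

C dominant seventh, third inversion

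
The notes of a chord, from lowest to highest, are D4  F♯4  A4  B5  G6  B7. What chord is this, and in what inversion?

G major ninth, second inversion

Reducing to letter names: D, F#, A, B, G. These stack in thirds as G–B–D–F#–A — a G major ninth chord.
With the fifth (D) in the bass, the chord is in second inversion.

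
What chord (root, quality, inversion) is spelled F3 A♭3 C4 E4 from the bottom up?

The distinct note names are F, Ab, C, E. Stacked in thirds they read F–Ab–C–E, which is a minor-major seventh chord on F.
The lowest note is F, the root of the chord, so this is root position (figured bass 7).

F minor-major seventh, root position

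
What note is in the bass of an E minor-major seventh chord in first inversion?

The third of E minor-major seventh (E–G–B–D#) is G; that is the bass in first inversion.

G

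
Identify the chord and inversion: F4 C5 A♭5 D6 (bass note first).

The pitch classes F, C, Ab, D arrange in thirds as D–F–Ab–C: a D half-diminished seventh chord.
With the third (F) in the bass, the chord is in first inversion (figured bass 6/5).

D half-diminished seventh, first inversion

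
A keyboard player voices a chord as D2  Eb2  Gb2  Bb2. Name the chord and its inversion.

Eb minor-major seventh, third inversion

Reducing to letter names: D, Eb, Gb, Bb. These stack in thirds as Eb–Gb–Bb–D — an Eb minor-major seventh chord.
The lowest note is D, the seventh of the chord, so this is third inversion (figured bass 4/2).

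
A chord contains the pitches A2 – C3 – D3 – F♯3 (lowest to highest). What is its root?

The distinct letter names are A, C, D, F#. Arranged as a stack of thirds they read D–F#–A–C, so D is the root (a D dominant seventh chord).

D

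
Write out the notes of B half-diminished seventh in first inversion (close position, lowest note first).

The chord tones are B–D–F–A. With the third (D) lowest for first inversion: D, F, A, B.

D, F, A, B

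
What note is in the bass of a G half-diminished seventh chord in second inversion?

G half-diminished seventh is G–Bb–Db–F. Second inversion places the fifth in the bass: Db.

Db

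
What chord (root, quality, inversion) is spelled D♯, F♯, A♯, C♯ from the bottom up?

The pitch classes D#, F#, A#, C# arrange in thirds as D#–F#–A#–C#: a D# minor seventh chord.
The lowest note is D#, the root of the chord, so this is root position (figured bass 7).

D# minor seventh, root position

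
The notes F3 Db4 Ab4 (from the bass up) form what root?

Reordering F, Db, Ab into stacked thirds gives Db–F–Ab; the bottom of that stack, Db, is the root.

Db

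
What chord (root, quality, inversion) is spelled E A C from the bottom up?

The distinct note names are E, A, C. Stacked in thirds they read A–C–E, which is a minor triad on A.
The lowest note is E, the fifth of the chord, so this is second inversion (figured bass 6/4).

A minor, second inversion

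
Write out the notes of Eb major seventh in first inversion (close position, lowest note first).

G, Bb, D, Eb

The chord tones are Eb–G–Bb–D. With the third (G) lowest for first inversion: G, Bb, D, Eb.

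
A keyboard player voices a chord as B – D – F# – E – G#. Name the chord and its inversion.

Reducing to letter names: B, D, F#, E, G#. These stack in thirds as E–G#–B–D–F# — an E dominant ninth chord.
With the fifth (B) in the bass, the chord is in second inversion.

E dominant ninth, second inversion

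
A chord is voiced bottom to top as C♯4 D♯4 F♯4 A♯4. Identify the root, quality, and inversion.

D# minor seventh, third inversion

Reducing to letter names: C#, D#, F#, A#. These stack in thirds as D#–F#–A#–C# — a D# minor seventh chord.
C# is the seventh of D# minor seventh; seventh in the bass means third inversion (figured bass 4/2).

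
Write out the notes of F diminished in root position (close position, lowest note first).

The chord tones are F–Ab–Cb. With the root (F) lowest for root position: F, Ab, Cb.

F, Ab, Cb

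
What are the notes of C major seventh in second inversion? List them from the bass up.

G, B, C, E

The chord tones are C–E–G–B. With the fifth (G) lowest for second inversion: G, B, C, E.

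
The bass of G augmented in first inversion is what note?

B

G augmented is G–B–D#. First inversion places the third in the bass: B.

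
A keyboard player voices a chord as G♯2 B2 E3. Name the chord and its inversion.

E major, first inversion

Reducing to letter names: G#, B, E. These stack in thirds as E–G#–B — an E major triad.
G# is the third of E major; third in the bass means first inversion (figured bass 6).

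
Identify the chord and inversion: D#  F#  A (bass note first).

D# diminished, root position

The distinct note names are D#, F#, A. Stacked in thirds they read D#–F#–A, which is a diminished triad on D#.
With the root (D#) in the bass, the chord is in root position (figured bass 5/3).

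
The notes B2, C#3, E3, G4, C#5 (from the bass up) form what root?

The distinct letter names are B, C#, E, G. Arranged as a stack of thirds they read C#–E–G–B, so C# is the root (a C# half-diminished seventh chord).

C#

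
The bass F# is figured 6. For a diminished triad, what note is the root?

D#

The figures 6 mean the third of the chord is in the bass. If F# is the third of a diminished triad, the root is D# (chord tones D#–F#–A).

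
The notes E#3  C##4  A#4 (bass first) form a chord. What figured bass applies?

6/4

The notes E#, C##, A# stack in thirds as A#–C##–E# — an A# major triad. The bass E# is the fifth, so this is second inversion: figured 6/4.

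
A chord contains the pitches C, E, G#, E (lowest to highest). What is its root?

Reordering C, E, G# into stacked thirds gives C–E–G#; the bottom of that stack, C, is the root.

C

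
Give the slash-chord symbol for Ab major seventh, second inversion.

Abmaj7/Eb

Second inversion of Ab major seventh has the fifth (Eb) in the bass. As a slash chord: Abmaj7/Eb.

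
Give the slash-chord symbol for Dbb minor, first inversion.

First inversion of Dbb minor has the third (Fbb) in the bass. As a slash chord: Dbbm/Fbb.

Dbbm/Fbb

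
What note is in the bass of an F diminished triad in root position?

F

In root position the root is lowest. For F diminished (F–Ab–Cb) that is F.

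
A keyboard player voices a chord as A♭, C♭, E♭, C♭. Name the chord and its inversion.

The pitch classes Ab, Cb, Eb arrange in thirds as Ab–Cb–Eb: an Ab minor triad.
The lowest note is Ab, the root of the chord, so this is root position (figured bass 5/3).

Ab minor, root position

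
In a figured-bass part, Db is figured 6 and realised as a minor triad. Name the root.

The figures 6 mean the third of the chord is in the bass. If Db is the third of a minor triad, the root is Bb (chord tones Bb–Db–F).

Bb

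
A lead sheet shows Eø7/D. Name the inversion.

Eø7/D means E half-diminished seventh with D in the bass. D is the seventh of E half-diminished seventh (E–G–Bb–D), so this is third inversion.

third inversion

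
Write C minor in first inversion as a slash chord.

Cm/Eb

First inversion of C minor has the third (Eb) in the bass. As a slash chord: Cm/Eb.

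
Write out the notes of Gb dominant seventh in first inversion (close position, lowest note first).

Bb, Db, Fb, Gb

The chord tones are Gb–Bb–Db–Fb. With the third (Bb) lowest for first inversion: Bb, Db, Fb, Gb.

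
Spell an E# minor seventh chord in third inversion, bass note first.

D#, E#, G#, B#

The chord tones are E#–G#–B#–D#. With the seventh (D#) lowest for third inversion: D#, E#, G#, B#.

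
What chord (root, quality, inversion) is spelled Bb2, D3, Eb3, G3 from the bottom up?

Eb major seventh, second inversion

The pitch classes Bb, D, Eb, G arrange in thirds as Eb–G–Bb–D: an Eb major seventh chord.
With the fifth (Bb) in the bass, the chord is in second inversion (figured bass 4/3).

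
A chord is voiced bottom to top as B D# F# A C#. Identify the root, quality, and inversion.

The distinct note names are B, D#, F#, A, C#. Stacked in thirds they read B–D#–F#–A–C#, which is a dominant ninth chord on B.
B is the root of B dominant ninth; root in the bass means root position.

B dominant ninth, root position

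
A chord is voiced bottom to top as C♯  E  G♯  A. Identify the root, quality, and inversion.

The distinct note names are C#, E, G#, A. Stacked in thirds they read A–C#–E–G#, which is a major seventh chord on A.
With the third (C#) in the bass, the chord is in first inversion (figured bass 6/5).

A major seventh, first inversion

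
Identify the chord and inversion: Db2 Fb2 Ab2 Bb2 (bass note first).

The pitch classes Db, Fb, Ab, Bb arrange in thirds as Bb–Db–Fb–Ab: a Bb half-diminished seventh chord.
The lowest note is Db, the third of the chord, so this is first inversion (figured bass 6/5).

Bb half-diminished seventh, first inversion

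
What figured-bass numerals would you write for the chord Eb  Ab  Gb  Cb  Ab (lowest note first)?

The notes Eb, Ab, Gb, Cb stack in thirds as Ab–Cb–Eb–Gb — an Ab minor seventh chord. The bass Eb is the fifth, so this is second inversion: figured 4/3.

4/3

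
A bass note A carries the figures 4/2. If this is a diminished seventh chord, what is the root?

B#

The figures 4/2 mean the seventh of the chord is in the bass. If A is the seventh of a diminished seventh chord, the root is B# (chord tones B#–D#–F#–A).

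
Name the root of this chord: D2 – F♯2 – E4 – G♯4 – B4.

D, F#, E, G#, B are the tones of an E dominant ninth chord (E–G#–B–D–F#), making E the root.

E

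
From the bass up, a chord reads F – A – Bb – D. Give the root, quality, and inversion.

Bb major seventh, second inversion

The pitch classes F, A, Bb, D arrange in thirds as Bb–D–F–A: a Bb major seventh chord.
F is the fifth of Bb major seventh; fifth in the bass means second inversion (figured bass 4/3).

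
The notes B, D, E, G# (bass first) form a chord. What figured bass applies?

4/3

The notes B, D, E, G# stack in thirds as E–G#–B–D — an E dominant seventh chord. The bass B is the fifth, so this is second inversion: figured 4/3.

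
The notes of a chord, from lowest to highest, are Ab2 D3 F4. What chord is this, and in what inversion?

Reducing to letter names: Ab, D, F. These stack in thirds as D–F–Ab — a D diminished triad.
The lowest note is Ab, the fifth of the chord, so this is second inversion (figured bass 6/4).

D diminished, second inversion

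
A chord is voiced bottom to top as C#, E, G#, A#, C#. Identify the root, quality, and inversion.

The pitch classes C#, E, G#, A# arrange in thirds as A#–C#–E–G#: an A# half-diminished seventh chord.
With the third (C#) in the bass, the chord is in first inversion (figured bass 6/5).

A# half-diminished seventh, first inversion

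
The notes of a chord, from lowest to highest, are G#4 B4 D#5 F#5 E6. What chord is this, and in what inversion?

E major ninth, first inversion

The distinct note names are G#, B, D#, F#, E. Stacked in thirds they read E–G#–B–D#–F#, which is a major ninth chord on E.
G# is the third of E major ninth; third in the bass means first inversion.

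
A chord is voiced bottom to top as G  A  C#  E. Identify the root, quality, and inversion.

The distinct note names are G, A, C#, E. Stacked in thirds they read A–C#–E–G, which is a dominant seventh chord on A.
With the seventh (G) in the bass, the chord is in third inversion (figured bass 4/2).

A dominant seventh, third inversion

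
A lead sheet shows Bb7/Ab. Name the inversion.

Bb7/Ab means Bb dominant seventh with Ab in the bass. Ab is the seventh of Bb dominant seventh (Bb–D–F–Ab), so this is third inversion.

third inversion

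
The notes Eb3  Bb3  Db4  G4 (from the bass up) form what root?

Eb

Reordering Eb, Bb, Db, G into stacked thirds gives Eb–G–Bb–Db; the bottom of that stack, Eb, is the root.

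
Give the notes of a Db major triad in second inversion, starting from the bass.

Ab, Db, F

Spelling Db major: Db–F–Ab. In second inversion the fifth is bass, giving Ab, Db, F from the bottom.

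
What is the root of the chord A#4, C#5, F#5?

F#

A#, C#, F# are the tones of an F# major triad (F#–A#–C#), making F# the root.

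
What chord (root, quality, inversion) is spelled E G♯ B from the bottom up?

The pitch classes E, G#, B arrange in thirds as E–G#–B: an E major triad.
With the root (E) in the bass, the chord is in root position (figured bass 5/3).

E major, root position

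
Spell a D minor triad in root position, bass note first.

D, F, A

The chord tones are D–F–A. With the root (D) lowest for root position: D, F, A.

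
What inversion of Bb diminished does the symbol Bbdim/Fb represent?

Bbdim/Fb means Bb diminished with Fb in the bass. Fb is the fifth of Bb diminished (Bb–Db–Fb), so this is second inversion.

second inversion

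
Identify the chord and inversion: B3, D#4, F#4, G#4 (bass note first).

The distinct note names are B, D#, F#, G#. Stacked in thirds they read G#–B–D#–F#, which is a minor seventh chord on G#.
With the third (B) in the bass, the chord is in first inversion (figured bass 6/5).

G# minor seventh, first inversion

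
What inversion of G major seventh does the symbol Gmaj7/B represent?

Gmaj7/B means G major seventh with B in the bass. B is the third of G major seventh (G–B–D–F#), so this is first inversion.

first inversion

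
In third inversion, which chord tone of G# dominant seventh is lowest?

F#

In third inversion the seventh is lowest. For G# dominant seventh (G#–B#–D#–F#) that is F#.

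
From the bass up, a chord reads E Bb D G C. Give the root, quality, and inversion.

The pitch classes E, Bb, D, G, C arrange in thirds as C–E–G–Bb–D: a C dominant ninth chord.
E is the third of C dominant ninth; third in the bass means first inversion.

C dominant ninth, first inversion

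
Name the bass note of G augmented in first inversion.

G augmented is G–B–D#. First inversion places the third in the bass: B.

B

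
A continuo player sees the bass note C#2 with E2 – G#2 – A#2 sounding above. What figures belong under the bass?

The notes C#, E, G#, A# stack in thirds as A#–C#–E–G# — an A# half-diminished seventh chord. The bass C# is the third, so this is first inversion: figured 6/5.

6/5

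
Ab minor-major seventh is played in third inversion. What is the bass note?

Ab minor-major seventh is Ab–Cb–Eb–G. Third inversion places the seventh in the bass: G.

G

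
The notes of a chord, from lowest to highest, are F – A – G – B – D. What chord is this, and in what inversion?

G dominant ninth, third inversion

Reducing to letter names: F, A, G, B, D. These stack in thirds as G–B–D–F–A — a G dominant ninth chord.
The lowest note is F, the seventh of the chord, so this is third inversion.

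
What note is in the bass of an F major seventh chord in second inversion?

The fifth of F major seventh (F–A–C–E) is C; that is the bass in second inversion.

C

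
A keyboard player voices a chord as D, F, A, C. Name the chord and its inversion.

D minor seventh, root position

The pitch classes D, F, A, C arrange in thirds as D–F–A–C: a D minor seventh chord.
The lowest note is D, the root of the chord, so this is root position (figured bass 7).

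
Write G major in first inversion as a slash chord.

Gmaj/B

First inversion of G major has the third (B) in the bass. As a slash chord: Gmaj/B.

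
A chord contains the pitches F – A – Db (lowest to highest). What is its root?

F, A, Db are the tones of a Db augmented triad (Db–F–A), making Db the root.

Db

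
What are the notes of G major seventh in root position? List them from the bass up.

G, B, D, F#

G major seventh is G–B–D–F#. Root position puts the root (G) in the bass, with the remaining tones above: G, B, D, F#.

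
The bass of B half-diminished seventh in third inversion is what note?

A

The seventh of B half-diminished seventh (B–D–F–A) is A; that is the bass in third inversion.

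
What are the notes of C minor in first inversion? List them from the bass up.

The chord tones are C–Eb–G. With the third (Eb) lowest for first inversion: Eb, G, C.

Eb, G, C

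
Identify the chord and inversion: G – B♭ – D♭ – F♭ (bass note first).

Reducing to letter names: G, Bb, Db, Fb. These stack in thirds as G–Bb–Db–Fb — a G diminished seventh chord.
The lowest note is G, the root of the chord, so this is root position (figured bass 7).

G diminished seventh, root position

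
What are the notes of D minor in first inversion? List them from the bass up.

The chord tones are D–F–A. With the third (F) lowest for first inversion: F, A, D.

F, A, D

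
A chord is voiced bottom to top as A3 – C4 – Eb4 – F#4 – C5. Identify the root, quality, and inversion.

The pitch classes A, C, Eb, F# arrange in thirds as F#–A–C–Eb: an F# diminished seventh chord.
A is the third of F# diminished seventh; third in the bass means first inversion (figured bass 6/5).

F# diminished seventh, first inversion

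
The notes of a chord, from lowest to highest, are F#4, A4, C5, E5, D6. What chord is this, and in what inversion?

The distinct note names are F#, A, C, E, D. Stacked in thirds they read D–F#–A–C–E, which is a dominant ninth chord on D.
With the third (F#) in the bass, the chord is in first inversion.

D dominant ninth, first inversion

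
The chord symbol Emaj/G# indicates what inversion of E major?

first inversion

Emaj/G# means E major with G# in the bass. G# is the third of E major (E–G#–B), so this is first inversion.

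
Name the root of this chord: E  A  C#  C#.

A

E, A, C# are the tones of an A major triad (A–C#–E), making A the root.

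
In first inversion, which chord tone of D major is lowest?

The third of D major (D–F#–A) is F#; that is the bass in first inversion.

F#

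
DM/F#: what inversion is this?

first inversion

DM/F# means D major with F# in the bass. F# is the third of D major (D–F#–A), so this is first inversion.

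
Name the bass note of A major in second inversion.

E

A major is A–C#–E. Second inversion places the fifth in the bass: E.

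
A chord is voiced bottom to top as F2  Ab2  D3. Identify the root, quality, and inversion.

D diminished, first inversion

The distinct note names are F, Ab, D. Stacked in thirds they read D–F–Ab, which is a diminished triad on D.
F is the third of D diminished; third in the bass means first inversion (figured bass 6).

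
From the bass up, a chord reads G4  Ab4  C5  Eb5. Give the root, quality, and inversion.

Reducing to letter names: G, Ab, C, Eb. These stack in thirds as Ab–C–Eb–G — an Ab major seventh chord.
The lowest note is G, the seventh of the chord, so this is third inversion (figured bass 4/2).

Ab major seventh, third inversion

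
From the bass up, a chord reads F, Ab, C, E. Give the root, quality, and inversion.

The pitch classes F, Ab, C, E arrange in thirds as F–Ab–C–E: an F minor-major seventh chord.
The lowest note is F, the root of the chord, so this is root position (figured bass 7).

F minor-major seventh, root position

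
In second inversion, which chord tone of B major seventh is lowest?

F#

The fifth of B major seventh (B–D#–F#–A#) is F#; that is the bass in second inversion.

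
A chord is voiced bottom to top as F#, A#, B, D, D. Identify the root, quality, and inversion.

B minor-major seventh, second inversion

Reducing to letter names: F#, A#, B, D. These stack in thirds as B–D–F#–A# — a B minor-major seventh chord.
The lowest note is F#, the fifth of the chord, so this is second inversion (figured bass 4/3).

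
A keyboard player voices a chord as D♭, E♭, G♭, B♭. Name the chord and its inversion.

Eb minor seventh, third inversion

The distinct note names are Db, Eb, Gb, Bb. Stacked in thirds they read Eb–Gb–Bb–Db, which is a minor seventh chord on Eb.
With the seventh (Db) in the bass, the chord is in third inversion (figured bass 4/2).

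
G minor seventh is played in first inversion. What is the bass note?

G minor seventh is G–Bb–D–F. First inversion places the third in the bass: Bb.

Bb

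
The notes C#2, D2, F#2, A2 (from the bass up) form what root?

D

C#, D, F#, A are the tones of a D major seventh chord (D–F#–A–C#), making D the root.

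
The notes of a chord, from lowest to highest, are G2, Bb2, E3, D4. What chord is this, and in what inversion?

The pitch classes G, Bb, E, D arrange in thirds as E–G–Bb–D: an E half-diminished seventh chord.
The lowest note is G, the third of the chord, so this is first inversion (figured bass 6/5).

E half-diminished seventh, first inversion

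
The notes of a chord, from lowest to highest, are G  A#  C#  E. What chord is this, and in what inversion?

A# diminished seventh, third inversion

Reducing to letter names: G, A#, C#, E. These stack in thirds as A#–C#–E–G — an A# diminished seventh chord.
G is the seventh of A# diminished seventh; seventh in the bass means third inversion (figured bass 4/2).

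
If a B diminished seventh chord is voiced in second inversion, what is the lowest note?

The fifth of B diminished seventh (B–D–F–Ab) is F; that is the bass in second inversion.

F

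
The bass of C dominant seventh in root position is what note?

C

C dominant seventh is C–E–G–Bb. Root position places the root in the bass: C.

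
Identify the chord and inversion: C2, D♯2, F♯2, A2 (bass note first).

The pitch classes C, D#, F#, A arrange in thirds as D#–F#–A–C: a D# diminished seventh chord.
The lowest note is C, the seventh of the chord, so this is third inversion (figured bass 4/2).

D# diminished seventh, third inversion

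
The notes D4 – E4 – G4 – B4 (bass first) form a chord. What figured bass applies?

4/2

The notes D, E, G, B stack in thirds as E–G–B–D — an E minor seventh chord. The bass D is the seventh, so this is third inversion: figured 4/2.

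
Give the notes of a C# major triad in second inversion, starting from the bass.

Spelling C# major: C#–E#–G#. In second inversion the fifth is bass, giving G#, C#, E# from the bottom.

G#, C#, E#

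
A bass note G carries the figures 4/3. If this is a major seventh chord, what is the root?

The figures 4/3 mean the fifth of the chord is in the bass. If G is the fifth of a major seventh chord, the root is C (chord tones C–E–G–B).

C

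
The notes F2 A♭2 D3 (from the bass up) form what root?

Reordering F, Ab, D into stacked thirds gives D–F–Ab; the bottom of that stack, D, is the root.

D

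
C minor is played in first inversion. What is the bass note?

Eb

The third of C minor (C–Eb–G) is Eb; that is the bass in first inversion.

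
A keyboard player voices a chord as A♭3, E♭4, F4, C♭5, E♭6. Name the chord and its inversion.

Reducing to letter names: Ab, Eb, F, Cb. These stack in thirds as F–Ab–Cb–Eb — an F half-diminished seventh chord.
The lowest note is Ab, the third of the chord, so this is first inversion (figured bass 6/5).

F half-diminished seventh, first inversion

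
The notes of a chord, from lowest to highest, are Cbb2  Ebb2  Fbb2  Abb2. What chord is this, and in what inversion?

The pitch classes Cbb, Ebb, Fbb, Abb arrange in thirds as Fbb–Abb–Cbb–Ebb: an Fbb major seventh chord.
Cbb is the fifth of Fbb major seventh; fifth in the bass means second inversion (figured bass 4/3).

Fbb major seventh, second inversion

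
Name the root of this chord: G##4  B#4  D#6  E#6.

E#

G##, B#, D#, E# are the tones of an E# dominant seventh chord (E#–G##–B#–D#), making E# the root.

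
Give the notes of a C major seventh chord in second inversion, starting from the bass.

G, B, C, E

The chord tones are C–E–G–B. With the fifth (G) lowest for second inversion: G, B, C, E.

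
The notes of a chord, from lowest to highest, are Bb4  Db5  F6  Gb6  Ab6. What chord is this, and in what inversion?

Gb major ninth, first inversion

The distinct note names are Bb, Db, F, Gb, Ab. Stacked in thirds they read Gb–Bb–Db–F–Ab, which is a major ninth chord on Gb.
Bb is the third of Gb major ninth; third in the bass means first inversion.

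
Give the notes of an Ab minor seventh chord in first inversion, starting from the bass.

Spelling Ab minor seventh: Ab–Cb–Eb–Gb. In first inversion the third is bass, giving Cb, Eb, Gb, Ab from the bottom.

Cb, Eb, Gb, Ab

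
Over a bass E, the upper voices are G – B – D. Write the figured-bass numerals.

The notes E, G, B, D stack in thirds as E–G–B–D — an E minor seventh chord. The bass E is the root, so this is root position: figured 7.

7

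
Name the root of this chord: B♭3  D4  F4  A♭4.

Reordering Bb, D, F, Ab into stacked thirds gives Bb–D–F–Ab; the bottom of that stack, Bb, is the root.

Bb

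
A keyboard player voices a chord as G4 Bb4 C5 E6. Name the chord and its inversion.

Reducing to letter names: G, Bb, C, E. These stack in thirds as C–E–G–Bb — a C dominant seventh chord.
G is the fifth of C dominant seventh; fifth in the bass means second inversion (figured bass 4/3).

C dominant seventh, second inversion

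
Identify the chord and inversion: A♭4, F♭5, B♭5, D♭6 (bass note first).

Reducing to letter names: Ab, Fb, Bb, Db. These stack in thirds as Bb–Db–Fb–Ab — a Bb half-diminished seventh chord.
Ab is the seventh of Bb half-diminished seventh; seventh in the bass means third inversion (figured bass 4/2).

Bb half-diminished seventh, third inversion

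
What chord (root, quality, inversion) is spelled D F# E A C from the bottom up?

D dominant ninth, root position

Reducing to letter names: D, F#, E, A, C. These stack in thirds as D–F#–A–C–E — a D dominant ninth chord.
The lowest note is D, the root of the chord, so this is root position.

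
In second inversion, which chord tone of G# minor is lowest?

In second inversion the fifth is lowest. For G# minor (G#–B–D#) that is D#.

D#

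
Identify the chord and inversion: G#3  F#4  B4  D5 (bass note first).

The distinct note names are G#, F#, B, D. Stacked in thirds they read G#–B–D–F#, which is a half-diminished seventh chord on G#.
The lowest note is G#, the root of the chord, so this is root position (figured bass 7).

G# half-diminished seventh, root position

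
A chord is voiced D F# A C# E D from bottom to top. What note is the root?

D, F#, A, C#, E are the tones of a D major ninth chord (D–F#–A–C#–E), making D the root.

D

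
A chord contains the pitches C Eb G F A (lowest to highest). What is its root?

F

The distinct letter names are C, Eb, G, F, A. Arranged as a stack of thirds they read F–A–C–Eb–G, so F is the root (an F dominant ninth chord).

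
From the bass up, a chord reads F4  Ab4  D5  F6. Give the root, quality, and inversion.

Reducing to letter names: F, Ab, D. These stack in thirds as D–F–Ab — a D diminished triad.
With the third (F) in the bass, the chord is in first inversion (figured bass 6).

D diminished, first inversion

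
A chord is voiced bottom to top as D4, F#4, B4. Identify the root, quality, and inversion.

B minor, first inversion

Reducing to letter names: D, F#, B. These stack in thirds as B–D–F# — a B minor triad.
With the third (D) in the bass, the chord is in first inversion (figured bass 6).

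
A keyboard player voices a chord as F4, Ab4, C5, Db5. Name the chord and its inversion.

Db major seventh, first inversion

The pitch classes F, Ab, C, Db arrange in thirds as Db–F–Ab–C: a Db major seventh chord.
With the third (F) in the bass, the chord is in first inversion (figured bass 6/5).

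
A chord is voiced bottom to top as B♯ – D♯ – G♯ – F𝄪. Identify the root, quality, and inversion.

The pitch classes B#, D#, G#, F## arrange in thirds as G#–B#–D#–F##: a G# major seventh chord.
The lowest note is B#, the third of the chord, so this is first inversion (figured bass 6/5).

G# major seventh, first inversion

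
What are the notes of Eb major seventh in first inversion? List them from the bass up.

The chord tones are Eb–G–Bb–D. With the third (G) lowest for first inversion: G, Bb, D, Eb.

G, Bb, D, Eb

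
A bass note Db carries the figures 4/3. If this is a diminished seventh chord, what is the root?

The figures 4/3 mean the fifth of the chord is in the bass. If Db is the fifth of a diminished seventh chord, the root is G (chord tones G–Bb–Db–Fb).

G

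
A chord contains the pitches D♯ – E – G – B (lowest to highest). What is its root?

D#, E, G, B are the tones of an E minor-major seventh chord (E–G–B–D#), making E the root.

E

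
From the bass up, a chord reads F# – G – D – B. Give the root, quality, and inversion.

Reducing to letter names: F#, G, D, B. These stack in thirds as G–B–D–F# — a G major seventh chord.
F# is the seventh of G major seventh; seventh in the bass means third inversion (figured bass 4/2).

G major seventh, third inversion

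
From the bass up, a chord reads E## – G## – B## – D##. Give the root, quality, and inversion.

E## minor seventh, root position

Reducing to letter names: E##, G##, B##, D##. These stack in thirds as E##–G##–B##–D## — an E## minor seventh chord.
The lowest note is E##, the root of the chord, so this is root position (figured bass 7).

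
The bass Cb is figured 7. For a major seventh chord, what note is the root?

The figures 7 mean the root of the chord is in the bass. If Cb is the root of a major seventh chord, the root is Cb (chord tones Cb–Eb–Gb–Bb).

Cb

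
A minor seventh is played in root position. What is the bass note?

A

A minor seventh is A–C–E–G. Root position places the root in the bass: A.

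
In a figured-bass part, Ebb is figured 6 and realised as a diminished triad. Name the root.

The figures 6 mean the third of the chord is in the bass. If Ebb is the third of a diminished triad, the root is Cb (chord tones Cb–Ebb–Gbb).

Cb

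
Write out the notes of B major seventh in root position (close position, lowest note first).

B, D#, F#, A#

Spelling B major seventh: B–D#–F#–A#. In root position the root is bass, giving B, D#, F#, A# from the bottom.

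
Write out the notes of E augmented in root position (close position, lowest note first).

E, G#, B#

The chord tones are E–G#–B#. With the root (E) lowest for root position: E, G#, B#.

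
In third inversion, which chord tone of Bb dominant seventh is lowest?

Bb dominant seventh is Bb–D–F–Ab. Third inversion places the seventh in the bass: Ab.

Ab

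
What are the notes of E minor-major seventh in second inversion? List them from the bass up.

B, D#, E, G

Spelling E minor-major seventh: E–G–B–D#. In second inversion the fifth is bass, giving B, D#, E, G from the bottom.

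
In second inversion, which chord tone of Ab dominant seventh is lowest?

In second inversion the fifth is lowest. For Ab dominant seventh (Ab–C–Eb–Gb) that is Eb.

Eb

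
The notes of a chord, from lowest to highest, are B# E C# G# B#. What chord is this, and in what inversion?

C# minor-major seventh, third inversion

The pitch classes B#, E, C#, G# arrange in thirds as C#–E–G#–B#: a C# minor-major seventh chord.
With the seventh (B#) in the bass, the chord is in third inversion (figured bass 4/2).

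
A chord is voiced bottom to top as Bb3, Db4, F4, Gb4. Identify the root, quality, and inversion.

Reducing to letter names: Bb, Db, F, Gb. These stack in thirds as Gb–Bb–Db–F — a Gb major seventh chord.
The lowest note is Bb, the third of the chord, so this is first inversion (figured bass 6/5).

Gb major seventh, first inversion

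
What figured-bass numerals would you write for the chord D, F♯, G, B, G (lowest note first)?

4/3

The notes D, F#, G, B stack in thirds as G–B–D–F# — a G major seventh chord. The bass D is the fifth, so this is second inversion: figured 4/3.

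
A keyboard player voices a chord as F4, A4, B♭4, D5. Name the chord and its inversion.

Reducing to letter names: F, A, Bb, D. These stack in thirds as Bb–D–F–A — a Bb major seventh chord.
With the fifth (F) in the bass, the chord is in second inversion (figured bass 4/3).

Bb major seventh, second inversion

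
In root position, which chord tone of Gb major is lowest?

Gb

In root position the root is lowest. For Gb major (Gb–Bb–Db) that is Gb.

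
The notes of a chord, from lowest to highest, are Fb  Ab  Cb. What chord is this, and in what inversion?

The pitch classes Fb, Ab, Cb arrange in thirds as Fb–Ab–Cb: an Fb major triad.
Fb is the root of Fb major; root in the bass means root position (figured bass 5/3).

Fb major, root position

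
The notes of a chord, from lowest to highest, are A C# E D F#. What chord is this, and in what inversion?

Reducing to letter names: A, C#, E, D, F#. These stack in thirds as D–F#–A–C#–E — a D major ninth chord.
With the fifth (A) in the bass, the chord is in second inversion.

D major ninth, second inversion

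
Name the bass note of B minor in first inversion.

B minor is B–D–F#. First inversion places the third in the bass: D.

D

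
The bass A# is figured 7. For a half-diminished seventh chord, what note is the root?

A#

The figures 7 mean the root of the chord is in the bass. If A# is the root of a half-diminished seventh chord, the root is A# (chord tones A#–C#–E–G#).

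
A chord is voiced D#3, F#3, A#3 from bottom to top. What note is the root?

D#, F#, A# are the tones of a D# minor triad (D#–F#–A#), making D# the root.

D#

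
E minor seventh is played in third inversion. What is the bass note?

D

E minor seventh is E–G–B–D. Third inversion places the seventh in the bass: D.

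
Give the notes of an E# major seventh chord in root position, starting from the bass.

The chord tones are E#–G##–B#–D##. With the root (E#) lowest for root position: E#, G##, B#, D##.

E#, G##, B#, D##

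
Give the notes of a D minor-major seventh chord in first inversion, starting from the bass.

F, A, C#, D

Spelling D minor-major seventh: D–F–A–C#. In first inversion the third is bass, giving F, A, C#, D from the bottom.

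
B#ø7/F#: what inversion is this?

second inversion

B#ø7/F# means B# half-diminished seventh with F# in the bass. F# is the fifth of B# half-diminished seventh (B#–D#–F#–A#), so this is second inversion.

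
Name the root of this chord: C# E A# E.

The distinct letter names are C#, E, A#. Arranged as a stack of thirds they read A#–C#–E, so A# is the root (an A# diminished triad).

A#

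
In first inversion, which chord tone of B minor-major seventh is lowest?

In first inversion the third is lowest. For B minor-major seventh (B–D–F#–A#) that is D.

D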